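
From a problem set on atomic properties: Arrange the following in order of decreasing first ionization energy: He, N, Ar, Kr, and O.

He > Ar > N > Kr > O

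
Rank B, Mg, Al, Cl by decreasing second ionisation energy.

IE_2 is the cost of taking one more electron from the +1 cation: B⁺ still has 2 valence electrons; Mg⁺ still has 1 valence electron; Al⁺ still has 2 valence electrons; Cl⁺ still has 6 valence electrons.
All are still removing valence electrons, so compare the +1 ions as you would atoms: IE_2 generally rises across a period (higher Z_eff) and falls down a group (larger shell), subject to the usual subshell exceptions.
Valence configurations: B⁺ [He]2s², Mg⁺ [Ne]3s¹, Al⁺ [Ne]3s², Cl⁺ [Ne]3s²3p⁴.
Tabulated IE_2 (kJ/mol): B 2427, Mg 1451, Al 1817, Cl 2298.
Overall IE_2 order: Mg < Al < Cl < B.

B > Cl > Al > Mg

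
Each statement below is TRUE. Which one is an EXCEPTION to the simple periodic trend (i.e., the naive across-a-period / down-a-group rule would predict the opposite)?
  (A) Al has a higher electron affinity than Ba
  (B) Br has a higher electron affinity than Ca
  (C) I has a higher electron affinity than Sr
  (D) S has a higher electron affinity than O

(D)

The general trend: electron affinity increases across a period and decreases down a group.
(A) Al (period 3, group 13) vs Ba (period 6, group 2): the stated order agrees with the simple trend.
(B) Br (period 4, group 17) vs Ca (period 4, group 2): the stated order agrees with the simple trend.
(C) I (period 5, group 17) vs Sr (period 5, group 2): the stated order agrees with the simple trend.
(D) S (period 3, group 16) vs O (period 2, group 16): the stated order contradicts the simple trend.
The exception is (D): the compact 2p subshell of O repels the added electron more than S's larger 3p does.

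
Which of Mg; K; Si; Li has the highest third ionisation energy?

After 2 electrons have been removed, what remains? Mg²⁺ is the bare [Ne] core; K²⁺ is already 1 electron into the core; Si²⁺ still has 2 valence electrons; Li²⁺ is already 1 electron into the core.
Core electrons are held far more tightly than valence electrons, so K, Mg and Li top the IE_3 order.
Tabulated IE_3 (kJ/mol): Mg 7733, K 4420, Si 3232, Li 11815.
Overall IE_3 order: Si < K < Mg < Li.

Li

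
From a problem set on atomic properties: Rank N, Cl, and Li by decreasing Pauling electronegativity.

Li is in period 2, group 1; N is in period 2, group 15; Cl is in period 3, group 17.
Atoms toward the upper right of the periodic table pull bonding electrons most strongly.
These span different periods and groups, so the two trends combine.
N > Li: both are in period 2; the period trend gives N the larger value.
Cl > N: the two effects oppose for this pair; the across-period effect wins (3.16 vs 3.04).
For reference (Pauling): Li 0.98, N 3.04, Cl 3.16.
So from highest to lowest: Cl > N > Li.

Cl, N, Li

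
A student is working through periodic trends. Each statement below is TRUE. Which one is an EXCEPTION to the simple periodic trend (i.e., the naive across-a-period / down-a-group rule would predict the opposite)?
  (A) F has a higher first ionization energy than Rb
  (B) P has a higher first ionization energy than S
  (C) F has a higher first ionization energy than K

The general trend: first ionization energy increases across a period and decreases down a group.
(A) F (period 2, group 17) vs Rb (period 5, group 1): the stated order agrees with the simple trend.
(B) P (period 3, group 15) vs S (period 3, group 16): the stated order contradicts the simple trend.
(C) F (period 2, group 17) vs K (period 4, group 1): the stated order agrees with the simple trend.
The exception is (B): S (3p⁴) ionizes more easily than half-filled P (3p³) because the paired 3p electron in S is pushed out by e⁻–e⁻ repulsion.

(B)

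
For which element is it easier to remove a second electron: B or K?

IE_2 is the cost of taking one more electron from the +1 cation: B⁺ still has 2 valence electrons; K⁺ is the bare [Ar] core.
Pulling an electron out of a noble-gas core costs far more than removing a remaining valence electron, so K sits at the high end of IE_2.
Approximate IE_2 values (kJ/mol): B 2427, K 3052.
Hence IE_2: B < K.

B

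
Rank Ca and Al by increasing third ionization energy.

After 2 electrons have been removed, what remains? Ca²⁺ is the bare [Ar] core; Al²⁺ still has 1 valence electron.
Pulling an electron out of a noble-gas core costs far more than removing a remaining valence electron, so Ca sits at the high end of IE_3.
The numbers (kJ/mol): Ca 4912, Al 2745.
Overall IE_3 order: Al < Ca.

Al < Ca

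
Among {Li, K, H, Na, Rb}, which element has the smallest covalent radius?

Radius decreases left→right (rising Z_eff, same n) and increases top→bottom (higher n).
All are in group 1, so atomic radius increases down the group.
The smallest covalent radius among these belongs to H.

H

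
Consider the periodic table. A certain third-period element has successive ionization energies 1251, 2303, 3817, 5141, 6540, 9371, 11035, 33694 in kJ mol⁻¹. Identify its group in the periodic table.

Look for the largest jump between consecutive ionization energies: IE8/IE7 ≈ 3.1, far larger than any earlier ratio.
That jump marks the point where a core electron is being removed. So the atom has 7 valence electrons.
A main-group element with 7 valence electrons is in group 17.

Group 17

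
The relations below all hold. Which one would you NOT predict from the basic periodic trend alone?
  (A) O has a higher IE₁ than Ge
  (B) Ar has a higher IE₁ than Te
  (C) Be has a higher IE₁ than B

The general trend: IE₁ increases across a period and decreases down a group.
(A) O (period 2, group 16) vs Ge (period 4, group 14): the stated order agrees with the simple trend.
(B) Ar (period 3, group 18) vs Te (period 5, group 16): the stated order agrees with the simple trend.
(C) Be (period 2, group 2) vs B (period 2, group 13): the stated order contradicts the simple trend.
The exception is (C): removing B's lone 2p electron is easier than breaking Be's filled 2s².

(C)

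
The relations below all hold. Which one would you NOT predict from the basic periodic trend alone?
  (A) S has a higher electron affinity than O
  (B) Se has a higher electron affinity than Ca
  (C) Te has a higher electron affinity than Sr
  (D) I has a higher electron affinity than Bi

(A)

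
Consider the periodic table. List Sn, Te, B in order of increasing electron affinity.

B, Sn, Te

EA tends to increase across a period and decrease down a group, though the pattern is less regular than for IE or radius.
Here both period and group differ, so the two effects have to be weighed against each other.
Sn > B: period and group pull opposite ways; the across-period shift dominates (107 vs 27 kJ/mol).
Te > Sn: both are in period 5; the period trend gives Te the larger value.
Approximate values (kJ/mol): B 27, Sn 107, Te 190.
So from lowest to highest: B < Sn < Te.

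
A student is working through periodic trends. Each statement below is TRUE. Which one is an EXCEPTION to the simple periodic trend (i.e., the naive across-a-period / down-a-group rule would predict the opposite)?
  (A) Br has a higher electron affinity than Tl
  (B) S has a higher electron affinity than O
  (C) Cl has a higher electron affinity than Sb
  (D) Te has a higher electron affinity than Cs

(B)

The general trend: electron affinity increases across a period and decreases down a group.
(A) Br (period 4, group 17) vs Tl (period 6, group 13): the stated order agrees with the simple trend.
(B) S (period 3, group 16) vs O (period 2, group 16): the stated order contradicts the simple trend.
(C) Cl (period 3, group 17) vs Sb (period 5, group 15): the stated order agrees with the simple trend.
(D) Te (period 5, group 16) vs Cs (period 6, group 1): the stated order agrees with the simple trend.
The exception is (B): the compact 2p subshell of O repels the added electron more than S's larger 3p does.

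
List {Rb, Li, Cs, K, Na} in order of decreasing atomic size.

Radius decreases left→right (rising Z_eff, same n) and increases top→bottom (higher n).
All are in group 1, so atomic radius increases down the group.
So from largest to smallest: Cs > Rb > K > Na > Li.

Cs > Rb > K > Na > Li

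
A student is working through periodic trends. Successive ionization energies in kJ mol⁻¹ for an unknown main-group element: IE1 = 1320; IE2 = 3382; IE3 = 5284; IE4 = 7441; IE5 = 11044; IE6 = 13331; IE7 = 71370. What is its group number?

Look for the largest jump between consecutive ionization energies: IE7/IE6 ≈ 5.4, far larger than any earlier ratio.
That jump marks the point where a core electron is being removed. So the atom has 6 valence electrons.
A main-group element with 6 valence electrons is in group 16.

Group 16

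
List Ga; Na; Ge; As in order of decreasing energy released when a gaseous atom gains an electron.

Ge > As > Na > Ga

Na is in period 3, group 1; Ga is in period 4, group 13; Ge is in period 4, group 14; As is in period 4, group 15.
Electron affinity generally becomes more exothermic across a period toward the halogens and less exothermic down a group.
Neither a single period nor a single group — weigh both effects.
Na > Ga: the two effects oppose for this pair; the down-group effect wins (53 vs 29 kJ/mol).
As > Na: period and group pull opposite ways; the across-period shift dominates (78 vs 53 kJ/mol).
Ge > As: this pair runs against the simple trend — see the exception note.
Note the exception: Ge has a higher electron affinity than As, contrary to the simple trend — adding an electron to As's half-filled 4p³ is unfavourable, so Ge (4p²) has the more exothermic EA.
Tabulated electron affinity (kJ/mol): Na 53, Ga 29, Ge 119, As 78.
So from highest to lowest: Ge > As > Na > Ga.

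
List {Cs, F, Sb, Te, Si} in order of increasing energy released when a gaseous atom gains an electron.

F is in period 2, group 17; Si is in period 3, group 14; Sb is in period 5, group 15; Te is in period 5, group 16; Cs is in period 6, group 1.
Adding an electron releases more energy for atoms nearer the top right (short of the noble gases).
Here both period and group differ, so the two effects have to be weighed against each other.
Sb > Cs: relative to Cs, both the across-period and down-group shifts push Sb's electron affinity up.
Si > Sb: period and group pull opposite ways; the down-group shift dominates (134 vs 103 kJ/mol).
Te > Si: period and group pull opposite ways; the across-period shift dominates (190 vs 134 kJ/mol).
F > Te: relative to Te, both the across-period and down-group shifts push F's electron affinity up.
Approximate values (kJ/mol): F 328, Si 134, Sb 103, Te 190, Cs 46.
So from lowest to highest: Cs < Sb < Si < Te < F.

Cs < Sb < Si < Te < F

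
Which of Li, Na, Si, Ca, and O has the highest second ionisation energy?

Consider each +1 ion: Li⁺ is the bare [He] core; Na⁺ is the bare [Ne] core; Si⁺ still has 3 valence electrons; Ca⁺ still has 1 valence electron; O⁺ still has 5 valence electrons.
Core electrons are held far more tightly than valence electrons, so Na and Li top the IE_2 order.
Valence configurations: Si⁺ [Ne]3s²3p¹, Ca⁺ [Ar]4s¹, O⁺ [He]2s²2p³.
Tabulated IE_2 (kJ/mol): Li 7298, Na 4562, Si 1577, Ca 1145, O 3388.
Hence IE_2: Ca < Si < O < Na < Li.

Li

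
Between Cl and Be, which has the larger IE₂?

After 1 electron has been removed, what remains? Cl⁺ still has 6 valence electrons; Be⁺ still has 1 valence electron.
All are still removing valence electrons, so compare the +1 ions as you would atoms: IE_2 generally rises across a period (higher Z_eff) and falls down a group (larger shell), subject to the usual subshell exceptions.
Valence configurations: Cl⁺ [Ne]3s²3p⁴, Be⁺ [He]2s¹.
Approximate IE_2 values (kJ/mol): Cl 2298, Be 1757.
Putting it together, IE_2: Be < Cl.

Cl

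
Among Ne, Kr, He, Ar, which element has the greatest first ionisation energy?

He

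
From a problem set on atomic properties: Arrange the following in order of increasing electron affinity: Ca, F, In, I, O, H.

H is in period 1, group 1; O is in period 2, group 16; F is in period 2, group 17; Ca is in period 4, group 2; In is in period 5, group 13; I is in period 5, group 17.
Electron affinity generally becomes more exothermic across a period toward the halogens and less exothermic down a group.
These span different periods and groups, so the two trends combine.
In > Ca: the two effects oppose for this pair; the across-period effect wins (29 vs 2 kJ/mol).
H > In: the two effects oppose for this pair; the down-group effect wins (73 vs 29 kJ/mol).
O > H: the two effects oppose for this pair; the across-period effect wins (141 vs 73 kJ/mol).
I > O: period and group pull opposite ways; the across-period shift dominates (295 vs 141 kJ/mol).
F > I: they share group 17; the group trend gives F the larger value.
For reference (kJ/mol): H 73, O 141, F 328, Ca 2, In 29, I 295.
So from lowest to highest: Ca < In < H < O < I < F.

Ca < In < H < O < I < F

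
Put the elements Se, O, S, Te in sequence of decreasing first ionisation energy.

O is in period 2, group 16; S is in period 3, group 16; Se is in period 4, group 16; Te is in period 5, group 16.
IE₁ increases left→right with effective nuclear charge and decreases top→bottom as the valence shell moves farther out.
All are in group 16, so first ionization energy increases up the group.
So from highest to lowest: O > S > Se > Te.

O, S, Se, Te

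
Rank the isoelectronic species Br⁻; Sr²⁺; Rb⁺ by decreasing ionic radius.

All of these have 36 electrons, so size is governed by nuclear charge alone: the more protons, the stronger the pull on the same electron cloud, and the smaller the ion.
Nuclear charges: Sr²⁺ (Z=38), Rb⁺ (Z=37), Br⁻ (Z=35).
Largest to smallest: Br⁻ > Rb⁺ > Sr²⁺.

Br⁻ > Rb⁺ > Sr²⁺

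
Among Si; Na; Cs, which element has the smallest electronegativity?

Electronegativity increases across a period and decreases down a group, tracking effective nuclear charge and atomic size.
These span different periods and groups, so the two trends combine.
Na > Cs: Na sits above Cs in group 1, so the down-group effect alone puts Na higher.
Si > Na: Si lies to the right of Na in period 3, so the across-period effect alone puts Si higher.
Approximate values (Pauling): Na 0.93, Si 1.90, Cs 0.79.
The smallest electronegativity among these belongs to Cs.

Cs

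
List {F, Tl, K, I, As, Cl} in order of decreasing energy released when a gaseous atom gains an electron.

Cl, F, I, As, K, Tl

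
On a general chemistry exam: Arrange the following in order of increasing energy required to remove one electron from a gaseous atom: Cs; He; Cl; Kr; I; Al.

Cs < Al < I < Cl < Kr < He

First ionization energy rises across a period (greater Z_eff holds electrons more tightly) and falls down a group (valence electrons are farther from the nucleus).
These span different periods and groups, so the two trends combine.
Al > Cs: relative to Cs, both the across-period and down-group shifts push Al's first ionization energy up.
I > Al: the two effects oppose for this pair; the across-period effect wins (1008 vs 578 kJ/mol).
Cl > I: Cl sits above I in group 17, so the down-group effect alone puts Cl higher.
Kr > Cl: period and group pull opposite ways; the across-period shift dominates (1351 vs 1251 kJ/mol).
He > Kr: they share group 18; the group trend gives He the larger value.
Approximate values (kJ/mol): He 2372, Al 578, Cl 1251, Kr 1351, I 1008, Cs 376.
So from lowest to highest: Cs < Al < I < Cl < Kr < He.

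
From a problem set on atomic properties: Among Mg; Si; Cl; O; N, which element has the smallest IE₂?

After 1 electron has been removed, what remains? Mg⁺ still has 1 valence electron; Si⁺ still has 3 valence electrons; Cl⁺ still has 6 valence electrons; O⁺ still has 5 valence electrons; N⁺ still has 4 valence electrons.
All are still removing valence electrons, so compare the +1 ions as you would atoms: IE_2 generally rises across a period (higher Z_eff) and falls down a group (larger shell), subject to the usual subshell exceptions.
Valence configurations: Mg⁺ [Ne]3s¹, Si⁺ [Ne]3s²3p¹, Cl⁺ [Ne]3s²3p⁴, O⁺ [He]2s²2p³, N⁺ [He]2s²2p².
The numbers (kJ/mol): Mg 1451, Si 1577, Cl 2298, O 3388, N 2856.
Hence IE_2: Mg < Si < Cl < N < O.

Mg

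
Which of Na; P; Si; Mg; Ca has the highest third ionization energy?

Mg

The third ionization energy removes an electron from the +2 ion. For each element: Na²⁺ is already 1 electron into the core; P²⁺ still has 3 valence electrons; Si²⁺ still has 2 valence electrons; Mg²⁺ is the bare [Ne] core; Ca²⁺ is the bare [Ar] core.
Breaking into a closed-shell core is much more expensive than removing a leftover valence electron — Ca, Na and Mg have the largest IE_3 here.
Valence configurations: P²⁺ [Ne]3s²3p¹, Si²⁺ [Ne]3s².
P²⁺ loses a lone 3p electron whereas Si²⁺ must break into a filled 3s² pair, so IE_3(Si) > IE_3(P) even though P has the higher nuclear charge.
Tabulated IE_3 (kJ/mol): Na 6910, P 2914, Si 3232, Mg 7733, Ca 4912.
Putting it together, IE_3: P < Si < Ca < Na < Mg.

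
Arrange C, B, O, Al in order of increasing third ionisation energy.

Al, B, C, O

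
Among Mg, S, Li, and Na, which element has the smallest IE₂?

IE_2 is the cost of taking one more electron from the +1 cation: Mg⁺ still has 1 valence electron; S⁺ still has 5 valence electrons; Li⁺ is the bare [He] core; Na⁺ is the bare [Ne] core.
Core electrons are held far more tightly than valence electrons, so Na and Li top the IE_2 order.
Valence configurations: Mg⁺ [Ne]3s¹, S⁺ [Ne]3s²3p³.
Tabulated IE_2 (kJ/mol): Mg 1451, S 2252, Li 7298, Na 4562.
Putting it together, IE_2: Mg < S < Na < Li.

Mg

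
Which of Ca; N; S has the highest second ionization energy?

N

IE_2 is the cost of taking one more electron from the +1 cation: Ca⁺ still has 1 valence electron; N⁺ still has 4 valence electrons; S⁺ still has 5 valence electrons.
All are still removing valence electrons, so compare the +1 ions as you would atoms: IE_2 generally rises across a period (higher Z_eff) and falls down a group (larger shell), subject to the usual subshell exceptions.
Valence configurations: Ca⁺ [Ar]4s¹, N⁺ [He]2s²2p², S⁺ [Ne]3s²3p³.
Tabulated IE_2 (kJ/mol): Ca 1145, N 2856, S 2252.
Putting it together, IE_2: Ca < S < N.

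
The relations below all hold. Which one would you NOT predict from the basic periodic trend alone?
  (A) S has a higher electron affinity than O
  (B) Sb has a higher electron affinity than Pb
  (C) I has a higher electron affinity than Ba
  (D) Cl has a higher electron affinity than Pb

(A)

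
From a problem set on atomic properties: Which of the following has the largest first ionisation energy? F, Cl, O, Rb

F

First ionization energy rises across a period (greater Z_eff holds electrons more tightly) and falls down a group (valence electrons are farther from the nucleus).
Here both period and group differ, so the two effects have to be weighed against each other.
Cl > Rb: both effects reinforce here, so Cl is clearly the higher of the two.
O > Cl: period and group pull opposite ways; the down-group shift dominates (1314 vs 1251 kJ/mol).
F > O: both are in period 2; the period trend gives F the larger value.
Tabulated first ionization energy (kJ/mol): O 1314, F 1681, Cl 1251, Rb 403.
The largest first ionisation energy among these belongs to F.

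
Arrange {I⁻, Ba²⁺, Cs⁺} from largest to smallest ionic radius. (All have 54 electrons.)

I⁻ > Cs⁺ > Ba²⁺

All of these have 54 electrons, so size is governed by nuclear charge alone: the more protons, the stronger the pull on the same electron cloud, and the smaller the ion.
Nuclear charges: Ba²⁺ (Z=56), Cs⁺ (Z=55), I⁻ (Z=53).
Largest to smallest: I⁻ > Cs⁺ > Ba²⁺.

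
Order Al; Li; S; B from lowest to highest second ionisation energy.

IE_2 is the cost of taking one more electron from the +1 cation: Al⁺ still has 2 valence electrons; Li⁺ is the bare [He] core; S⁺ still has 5 valence electrons; B⁺ still has 2 valence electrons.
Pulling an electron out of a noble-gas core costs far more than removing a remaining valence electron, so Li sits at the high end of IE_2.
Valence configurations: Al⁺ [Ne]3s², S⁺ [Ne]3s²3p³, B⁺ [He]2s².
Approximate IE_2 values (kJ/mol): Al 1817, Li 7298, S 2252, B 2427.
So the second ionization energies run Al < S < B < Li.

Al < S < B < Li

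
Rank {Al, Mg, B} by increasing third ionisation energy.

Al < B < Mg

IE_3 is the cost of taking one more electron from the +2 cation: Al²⁺ still has 1 valence electron; Mg²⁺ is the bare [Ne] core; B²⁺ still has 1 valence electron.
Pulling an electron out of a noble-gas core costs far more than removing a remaining valence electron, so Mg sits at the high end of IE_3.
Valence configurations: Al²⁺ [Ne]3s¹, B²⁺ [He]2s¹.
Approximate IE_3 values (kJ/mol): Al 2745, Mg 7733, B 3660.
Putting it together, IE_3: Al < B < Mg.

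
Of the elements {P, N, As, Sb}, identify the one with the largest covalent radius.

Sb

Atomic radius shrinks across a period as nuclear charge pulls the same shell inward, and grows down a group as new shells are added.
All are in group 15, so atomic radius increases down the group.
The largest covalent radius among these belongs to Sb.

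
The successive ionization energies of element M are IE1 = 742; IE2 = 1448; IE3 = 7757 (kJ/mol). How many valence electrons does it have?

Look for the largest jump between consecutive ionization energies: IE3/IE2 ≈ 5.4, far larger than any earlier ratio.
That jump marks the point where a core electron is being removed. So the atom has 2 valence electrons.

2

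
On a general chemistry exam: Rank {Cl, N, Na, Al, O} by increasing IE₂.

Al < Cl < N < O < Na

The second ionization energy removes an electron from the +1 ion. For each element: Cl⁺ still has 6 valence electrons; N⁺ still has 4 valence electrons; Na⁺ is the bare [Ne] core; Al⁺ still has 2 valence electrons; O⁺ still has 5 valence electrons.
Breaking into a closed-shell core is much more expensive than removing a leftover valence electron — Na has the largest IE_2 here.
Valence configurations: Cl⁺ [Ne]3s²3p⁴, N⁺ [He]2s²2p², Al⁺ [Ne]3s², O⁺ [He]2s²2p³.
Approximate IE_2 values (kJ/mol): Cl 2298, N 2856, Na 4562, Al 1817, O 3388.
Overall IE_2 order: Al < Cl < N < O < Na.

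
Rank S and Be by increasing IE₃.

S, Be

After 2 electrons have been removed, what remains? S²⁺ still has 4 valence electrons; Be²⁺ is the bare [He] core.
Breaking into a closed-shell core is much more expensive than removing a leftover valence electron — Be has the largest IE_3 here.
Approximate IE_3 values (kJ/mol): S 3357, Be 14849.
So the third ionization energies run S < Be.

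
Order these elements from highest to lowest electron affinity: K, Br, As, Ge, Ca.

K is in period 4, group 1; Ca is in period 4, group 2; Ge is in period 4, group 14; As is in period 4, group 15; Br is in period 4, group 17.
EA tends to increase across a period and decrease down a group, though the pattern is less regular than for IE or radius.
All lie in period 4; the across-period trend (electron affinity increases left to right) applies, with the exception below.
Note the exception: K has a higher electron affinity than Ca, contrary to the simple trend — adding an electron to Ca (ns²) has to open a new, higher-energy np subshell, which is unfavourable.
Note the exception: Ge has a higher electron affinity than As, contrary to the simple trend — adding an electron to As's half-filled 4p³ is unfavourable, so Ge (4p²) has the more exothermic EA.
For reference (kJ/mol): K 48, Ca 2, Ge 119, As 78, Br 325.
So from highest to lowest: Br > Ge > As > K > Ca.

Br > Ge > As > K > Ca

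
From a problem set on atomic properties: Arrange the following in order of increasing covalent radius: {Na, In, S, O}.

O, S, In, Na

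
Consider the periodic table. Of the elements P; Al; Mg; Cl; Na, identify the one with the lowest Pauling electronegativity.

Na

Na is in period 3, group 1; Mg is in period 3, group 2; Al is in period 3, group 13; P is in period 3, group 15; Cl is in period 3, group 17.
Smaller atoms with higher effective nuclear charge are more electronegative.
All lie in period 3, so electronegativity increases left to right.
The lowest Pauling electronegativity among these belongs to Na.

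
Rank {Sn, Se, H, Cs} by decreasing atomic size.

Cs > Sn > Se > H

Moving right in a period, electrons are added to the same shell under a stronger nuclear pull, so atoms get smaller; moving down, a new shell is opened and atoms get larger.
Here both period and group differ, so the two effects have to be weighed against each other.
Se > H: period and group pull opposite ways; the down-group shift dominates (116 vs 32 pm).
Sn > Se: both effects reinforce here, so Sn is clearly the larger of the two.
Cs > Sn: relative to Sn, both the across-period and down-group shifts push Cs's atomic radius up.
Tabulated atomic radius (pm): H 32, Se 116, Sn 140, Cs 232.
So from largest to smallest: Cs > Sn > Se > H.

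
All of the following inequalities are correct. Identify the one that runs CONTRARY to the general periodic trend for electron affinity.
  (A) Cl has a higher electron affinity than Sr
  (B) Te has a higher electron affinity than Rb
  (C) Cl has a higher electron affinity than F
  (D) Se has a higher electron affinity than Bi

(C)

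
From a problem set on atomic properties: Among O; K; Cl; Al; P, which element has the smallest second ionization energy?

IE_2 is the cost of taking one more electron from the +1 cation: O⁺ still has 5 valence electrons; K⁺ is the bare [Ar] core; Cl⁺ still has 6 valence electrons; Al⁺ still has 2 valence electrons; P⁺ still has 4 valence electrons.
Usually core removal costs more than valence removal, but here the competition is close: a tightly held n=2 valence electron can cost more to remove than an n=3 core electron, so the actual values have to decide it.
Valence configurations: O⁺ [He]2s²2p³, Cl⁺ [Ne]3s²3p⁴, Al⁺ [Ne]3s², P⁺ [Ne]3s²3p².
Tabulated IE_2 (kJ/mol): O 3388, K 3052, Cl 2298, Al 1817, P 1907.
Overall IE_2 order: Al < P < Cl < K < O.

Al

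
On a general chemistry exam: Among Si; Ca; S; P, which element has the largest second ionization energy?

S

After 1 electron has been removed, what remains? Si⁺ still has 3 valence electrons; Ca⁺ still has 1 valence electron; S⁺ still has 5 valence electrons; P⁺ still has 4 valence electrons.
All are still removing valence electrons, so compare the +1 ions as you would atoms: IE_2 generally rises across a period (higher Z_eff) and falls down a group (larger shell), subject to the usual subshell exceptions.
Valence configurations: Si⁺ [Ne]3s²3p¹, Ca⁺ [Ar]4s¹, S⁺ [Ne]3s²3p³, P⁺ [Ne]3s²3p².
Approximate IE_2 values (kJ/mol): Si 1577, Ca 1145, S 2252, P 1907.
Putting it together, IE_2: Ca < Si < P < S.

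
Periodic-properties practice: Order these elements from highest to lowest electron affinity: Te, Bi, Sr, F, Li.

F > Te > Bi > Li > Sr

Li is in period 2, group 1; F is in period 2, group 17; Sr is in period 5, group 2; Te is in period 5, group 16; Bi is in period 6, group 15.
EA tends to increase across a period and decrease down a group, though the pattern is less regular than for IE or radius.
Neither a single period nor a single group — weigh both effects.
Li > Sr: the two effects oppose for this pair; the down-group effect wins (60 vs 5 kJ/mol).
Bi > Li: the two effects oppose for this pair; the across-period effect wins (91 vs 60 kJ/mol).
Te > Bi: relative to Bi, both the across-period and down-group shifts push Te's electron affinity up.
F > Te: both effects reinforce here, so F is clearly the higher of the two.
For reference (kJ/mol): Li 60, F 328, Sr 5, Te 190, Bi 91.
So from highest to lowest: F > Te > Bi > Li > Sr.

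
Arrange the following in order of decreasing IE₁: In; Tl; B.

B > Tl > In

B is in period 2, group 13; In is in period 5, group 13; Tl is in period 6, group 13.
Across a period the outer electron is held more tightly (higher IE₁); down a group it sits in a higher shell, more shielded, and comes off more easily.
All are in group 13; the group trend (first ionization energy increases up the group) applies, with the exception below.
Note the exception: Tl has a higher first ionization energy than In, contrary to the simple trend — relativistic 6s stabilisation and poor 4f/5d shielding distort the trend for the heavy p-block elements.
Approximate values (kJ/mol): B 801, In 558, Tl 589.
So from highest to lowest: B > Tl > In.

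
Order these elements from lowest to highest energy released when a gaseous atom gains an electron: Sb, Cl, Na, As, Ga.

Adding an electron releases more energy for atoms nearer the top right (short of the noble gases).
Neither a single period nor a single group — weigh both effects.
Na > Ga: the two effects oppose for this pair; the down-group effect wins (53 vs 29 kJ/mol).
As > Na: the two effects oppose for this pair; the across-period effect wins (78 vs 53 kJ/mol).
Sb > As: this pair runs against the simple trend — see the exception note.
Cl > Sb: both effects reinforce here, so Cl is clearly the higher of the two.
Note the exception: Sb has a higher electron affinity than As, contrary to the simple trend — both are half-filled np³, but the pairing/repulsion penalty for the added electron shrinks as the p orbitals become larger and more diffuse down the group, and for Sb that outweighs the weaker nuclear attraction.
Approximate values (kJ/mol): Na 53, Cl 349, Ga 29, As 78, Sb 103.
So from lowest to highest: Ga < Na < As < Sb < Cl.

Ga, Na, As, Sb, Cl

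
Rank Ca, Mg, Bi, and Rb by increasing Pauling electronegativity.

Rb < Ca < Mg < Bi

Mg is in period 3, group 2; Ca is in period 4, group 2; Rb is in period 5, group 1; Bi is in period 6, group 15.
EN rises left→right (higher Z_eff, smaller atoms) and falls top→bottom (larger, more shielded atoms).
These span different periods and groups, so the two trends combine.
Ca > Rb: both effects reinforce here, so Ca is clearly the higher of the two.
Mg > Ca: Mg sits above Ca in group 2, so the down-group effect alone puts Mg higher.
Bi > Mg: period and group pull opposite ways; the across-period shift dominates (2.02 vs 1.31).
Tabulated electronegativity (Pauling): Mg 1.31, Ca 1.00, Rb 0.82, Bi 2.02.
So from lowest to highest: Rb < Ca < Mg < Bi.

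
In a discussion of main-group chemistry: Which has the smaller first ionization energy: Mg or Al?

Al

Mg is in period 3, group 2; Al is in period 3, group 13.
Removing the outermost electron gets harder across a period and easier down a group.
All lie in period 3; the across-period trend (first ionization energy increases left to right) applies, with the exception below.
Note the exception: Mg has a higher first ionization energy than Al, contrary to the simple trend — Al's single 3p electron is easier to remove than one from Mg's filled 3s².
Approximate values (kJ/mol): Mg 738, Al 578.
So Al has the smaller first ionization energy (Al < Mg).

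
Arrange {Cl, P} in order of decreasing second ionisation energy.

Consider each +1 ion: Cl⁺ still has 6 valence electrons; P⁺ still has 4 valence electrons.
All are still removing valence electrons, so compare the +1 ions as you would atoms: IE_2 generally rises across a period (higher Z_eff) and falls down a group (larger shell), subject to the usual subshell exceptions.
Valence configurations: Cl⁺ [Ne]3s²3p⁴, P⁺ [Ne]3s²3p².
Tabulated IE_2 (kJ/mol): Cl 2298, P 1907.
So the second ionization energies run P < Cl.

Cl > P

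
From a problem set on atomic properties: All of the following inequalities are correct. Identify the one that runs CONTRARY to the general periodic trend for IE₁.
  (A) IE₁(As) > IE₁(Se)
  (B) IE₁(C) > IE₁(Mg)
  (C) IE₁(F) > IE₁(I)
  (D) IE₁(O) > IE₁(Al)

The general trend: IE₁ increases across a period and decreases down a group.
(A) As (period 4, group 15) vs Se (period 4, group 16): the stated order contradicts the simple trend.
(B) C (period 2, group 14) vs Mg (period 3, group 2): the stated order agrees with the simple trend.
(C) F (period 2, group 17) vs I (period 5, group 17): the stated order agrees with the simple trend.
(D) O (period 2, group 16) vs Al (period 3, group 13): the stated order agrees with the simple trend.
The exception is (A): Se (4p⁴) ionizes more easily than half-filled As (4p³).

(A)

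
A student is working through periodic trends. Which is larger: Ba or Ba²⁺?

Ba

Forming Ba²⁺ removes 2 electrons from Ba. Fewer electrons for the same nuclear charge means less shielding and a higher Z_eff on the remaining electrons, and for main-group metals the entire outer shell is lost.
A cation is smaller than its parent atom: Ba²⁺ < Ba.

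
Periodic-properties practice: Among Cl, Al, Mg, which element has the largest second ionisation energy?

Cl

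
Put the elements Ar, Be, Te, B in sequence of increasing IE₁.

Be is in period 2, group 2; B is in period 2, group 13; Ar is in period 3, group 18; Te is in period 5, group 16.
IE₁ increases left→right with effective nuclear charge and decreases top→bottom as the valence shell moves farther out.
These span different periods and groups, so the two trends combine.
Te > B: period and group pull opposite ways; the across-period shift dominates (869 vs 801 kJ/mol).
Be > Te: period and group pull opposite ways; the down-group shift dominates (900 vs 869 kJ/mol).
Ar > Be: the two effects oppose for this pair; the across-period effect wins (1521 vs 900 kJ/mol).
Note the exception: Be has a higher first ionization energy than B, contrary to the simple trend — removing B's lone 2p electron is easier than breaking Be's filled 2s².
Tabulated first ionization energy (kJ/mol): Be 900, B 801, Ar 1521, Te 869.
So from lowest to highest: B < Te < Be < Ar.

B < Te < Be < Ar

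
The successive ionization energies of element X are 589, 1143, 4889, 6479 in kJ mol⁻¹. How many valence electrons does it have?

Look for the largest jump between consecutive ionization energies: IE3/IE2 ≈ 4.3, far larger than any earlier ratio.
That jump marks the point where a core electron is being removed. So the atom has 2 valence electrons.

2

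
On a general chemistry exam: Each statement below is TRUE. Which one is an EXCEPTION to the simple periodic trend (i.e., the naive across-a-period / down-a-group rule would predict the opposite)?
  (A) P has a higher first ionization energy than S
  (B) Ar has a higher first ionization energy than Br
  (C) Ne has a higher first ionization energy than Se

The general trend: first ionization energy increases across a period and decreases down a group.
(A) P (period 3, group 15) vs S (period 3, group 16): the stated order contradicts the simple trend.
(B) Ar (period 3, group 18) vs Br (period 4, group 17): the stated order agrees with the simple trend.
(C) Ne (period 2, group 18) vs Se (period 4, group 16): the stated order agrees with the simple trend.
The exception is (A): S (3p⁴) ionizes more easily than half-filled P (3p³) because the paired 3p electron in S is pushed out by e⁻–e⁻ repulsion.

(A)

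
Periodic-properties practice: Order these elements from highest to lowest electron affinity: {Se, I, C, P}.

C is in period 2, group 14; P is in period 3, group 15; Se is in period 4, group 16; I is in period 5, group 17.
EA tends to increase across a period and decrease down a group, though the pattern is less regular than for IE or radius.
These sit on a diagonal, where the across-period and down-group effects partly cancel.
C > P: period and group pull opposite ways; the down-group shift dominates (122 vs 72 kJ/mol).
Se > C: period and group pull opposite ways; the across-period shift dominates (195 vs 122 kJ/mol).
I > Se: the two effects oppose for this pair; the across-period effect wins (295 vs 195 kJ/mol).
Approximate values (kJ/mol): C 122, P 72, Se 195, I 295.
So from highest to lowest: I > Se > C > P.

I > Se > C > P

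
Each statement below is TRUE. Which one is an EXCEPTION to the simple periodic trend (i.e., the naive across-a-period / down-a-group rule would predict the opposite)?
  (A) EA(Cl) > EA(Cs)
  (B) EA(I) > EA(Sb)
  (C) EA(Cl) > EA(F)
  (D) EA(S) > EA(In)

The general trend: electron affinity increases across a period and decreases down a group.
(A) Cl (period 3, group 17) vs Cs (period 6, group 1): the stated order agrees with the simple trend.
(B) I (period 5, group 17) vs Sb (period 5, group 15): the stated order agrees with the simple trend.
(C) Cl (period 3, group 17) vs F (period 2, group 17): the stated order contradicts the simple trend.
(D) S (period 3, group 16) vs In (period 5, group 13): the stated order agrees with the simple trend.
The exception is (C): F's small 2p subshell makes the incoming electron feel strong e⁻–e⁻ repulsion, so Cl actually releases more energy on gaining an electron.

(C)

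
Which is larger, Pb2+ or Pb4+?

Both ions have Z = 82 protons, but Pb4+ has lost more electrons, so its remaining electrons feel a larger effective nuclear charge per electron and are pulled in more tightly.
Higher positive charge → smaller ion, so Pb2+ > Pb4+.

Pb2+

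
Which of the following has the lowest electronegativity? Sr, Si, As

Sr

Smaller atoms with higher effective nuclear charge are more electronegative.
Here both period and group differ, so the two effects have to be weighed against each other.
Si > Sr: both effects reinforce here, so Si is clearly the higher of the two.
As > Si: period and group pull opposite ways; the across-period shift dominates (2.18 vs 1.90).
Approximate values (Pauling): Si 1.90, As 2.18, Sr 0.95.
The lowest electronegativity among these belongs to Sr.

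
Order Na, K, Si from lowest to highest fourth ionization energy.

After 3 electrons have been removed, what remains? Na³⁺ is already 2 electrons into the core; K³⁺ is already 2 electrons into the core; Si³⁺ still has 1 valence electron.
Breaking into a closed-shell core is much more expensive than removing a leftover valence electron — K and Na have the largest IE_4 here.
The numbers (kJ/mol): Na 9543, K 5877, Si 4356.
So the fourth ionization energies run Si < K < Na.

Si < K < Na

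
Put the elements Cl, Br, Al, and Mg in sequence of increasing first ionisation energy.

Al, Mg, Br, Cl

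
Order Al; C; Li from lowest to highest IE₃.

Al, C, Li

IE_3 is the cost of taking one more electron from the +2 cation: Al²⁺ still has 1 valence electron; C²⁺ still has 2 valence electrons; Li²⁺ is already 1 electron into the core.
Pulling an electron out of a noble-gas core costs far more than removing a remaining valence electron, so Li sits at the high end of IE_3.
Valence configurations: Al²⁺ [Ne]3s¹, C²⁺ [He]2s².
Tabulated IE_3 (kJ/mol): Al 2745, C 4620, Li 11815.
So the third ionization energies run Al < C < Li.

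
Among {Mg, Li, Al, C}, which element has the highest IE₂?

Li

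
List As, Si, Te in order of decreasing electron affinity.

Te > Si > As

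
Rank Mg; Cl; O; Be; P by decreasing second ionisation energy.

O, Cl, P, Be, Mg

After 1 electron has been removed, what remains? Mg⁺ still has 1 valence electron; Cl⁺ still has 6 valence electrons; O⁺ still has 5 valence electrons; Be⁺ still has 1 valence electron; P⁺ still has 4 valence electrons.
All are still removing valence electrons, so compare the +1 ions as you would atoms: IE_2 generally rises across a period (higher Z_eff) and falls down a group (larger shell), subject to the usual subshell exceptions.
Valence configurations: Mg⁺ [Ne]3s¹, Cl⁺ [Ne]3s²3p⁴, O⁺ [He]2s²2p³, Be⁺ [He]2s¹, P⁺ [Ne]3s²3p².
The numbers (kJ/mol): Mg 1451, Cl 2298, O 3388, Be 1757, P 1907.
Putting it together, IE_2: Mg < Be < P < Cl < O.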